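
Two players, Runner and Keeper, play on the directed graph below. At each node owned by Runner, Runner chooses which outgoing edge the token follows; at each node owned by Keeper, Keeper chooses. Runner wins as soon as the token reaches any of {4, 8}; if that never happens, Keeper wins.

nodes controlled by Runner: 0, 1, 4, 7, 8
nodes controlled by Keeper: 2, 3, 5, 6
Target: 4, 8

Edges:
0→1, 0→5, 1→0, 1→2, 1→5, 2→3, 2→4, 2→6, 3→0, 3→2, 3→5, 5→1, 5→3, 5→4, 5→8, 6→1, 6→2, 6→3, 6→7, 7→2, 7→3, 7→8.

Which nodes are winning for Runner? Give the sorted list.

4, 7, 8

A0 = {4, 8}
A1: add {7} — 7 (Runner) has 7→8.
A2 = A1; e.g. 0 (Runner) has no edge into A1. Fixed point.
Runner's winning region = {4, 7, 8}.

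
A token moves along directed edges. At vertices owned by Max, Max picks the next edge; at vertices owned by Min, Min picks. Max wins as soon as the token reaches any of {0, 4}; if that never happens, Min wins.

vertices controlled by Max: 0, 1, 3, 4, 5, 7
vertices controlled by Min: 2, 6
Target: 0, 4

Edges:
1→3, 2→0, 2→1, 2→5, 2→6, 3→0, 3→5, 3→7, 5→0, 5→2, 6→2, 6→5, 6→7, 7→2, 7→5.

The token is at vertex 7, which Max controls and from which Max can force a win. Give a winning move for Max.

5

A0 = {0, 4}
A1: add {3, 5} — 3 (Max) has 3→0; 5 (Max) has 5→0.
A2: add {1, 7} — 1 (Max) has 1→3; 7 (Max) has 7→5.
A3 = A2; e.g. 2 (Min) can still go to 6. Fixed point.
From 7, successor 5 is in the attractor (rank 1); the other successor 2 is not.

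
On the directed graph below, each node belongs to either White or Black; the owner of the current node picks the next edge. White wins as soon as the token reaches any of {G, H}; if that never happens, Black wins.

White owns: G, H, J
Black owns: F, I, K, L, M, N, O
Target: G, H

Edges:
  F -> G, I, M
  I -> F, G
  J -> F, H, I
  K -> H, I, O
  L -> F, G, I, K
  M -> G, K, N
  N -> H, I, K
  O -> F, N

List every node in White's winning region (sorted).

G, H, J

A0 = {G, H}
A1: add {J} — J (White) has J→H.
A2 = A1; e.g. F (Black) can still go to I. Fixed point.
White's winning region = {G, H, J}.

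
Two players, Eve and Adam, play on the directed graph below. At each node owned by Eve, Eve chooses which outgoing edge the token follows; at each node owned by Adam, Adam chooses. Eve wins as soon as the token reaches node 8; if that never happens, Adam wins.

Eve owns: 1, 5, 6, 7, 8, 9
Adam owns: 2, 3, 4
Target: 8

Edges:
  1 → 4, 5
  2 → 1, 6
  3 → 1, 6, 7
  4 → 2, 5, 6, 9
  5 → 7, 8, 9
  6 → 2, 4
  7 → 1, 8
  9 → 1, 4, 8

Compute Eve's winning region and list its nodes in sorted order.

A0 = {8}
A1: add {5, 7, 9} — 5 (Eve) has 5→8; 7 (Eve) has 7→8; 9 (Eve) has 9→8.
A2: add {1} — 1 (Eve) has 1→5.
A3 = A2; e.g. 2 (Adam) can still go to 6. Fixed point.
Eve's winning region = {1, 5, 7, 8, 9}.

1, 5, 7, 8, 9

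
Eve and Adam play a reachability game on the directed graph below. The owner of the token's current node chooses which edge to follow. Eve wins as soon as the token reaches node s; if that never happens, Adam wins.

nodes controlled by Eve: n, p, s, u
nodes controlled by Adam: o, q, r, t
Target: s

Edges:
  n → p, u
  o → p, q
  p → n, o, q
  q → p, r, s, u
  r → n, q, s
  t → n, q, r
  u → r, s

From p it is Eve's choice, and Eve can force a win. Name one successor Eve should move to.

A0 = {s}
A1: add {u} — u (Eve) has u→s.
A2: add {n} — n (Eve) has n→u.
A3: add {p} — p (Eve) has p→n.
A4 = A3; e.g. o (Adam) can still go to q. Fixed point.
From p, successor n is in the attractor (rank 2); the other successors o, q are not.

n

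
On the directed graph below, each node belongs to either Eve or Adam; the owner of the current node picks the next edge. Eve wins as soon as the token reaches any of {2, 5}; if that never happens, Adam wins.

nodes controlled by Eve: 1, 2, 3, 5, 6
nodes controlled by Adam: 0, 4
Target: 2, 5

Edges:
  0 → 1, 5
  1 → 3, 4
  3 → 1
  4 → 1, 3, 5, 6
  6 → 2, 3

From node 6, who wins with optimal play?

Eve

A0 = {2, 5}
A1: add {6} — 6 (Eve) has 6→2.
A2 = A1; e.g. 0 (Adam) can still go to 1. Fixed point.
6 ∈ A1, so Eve can force the target.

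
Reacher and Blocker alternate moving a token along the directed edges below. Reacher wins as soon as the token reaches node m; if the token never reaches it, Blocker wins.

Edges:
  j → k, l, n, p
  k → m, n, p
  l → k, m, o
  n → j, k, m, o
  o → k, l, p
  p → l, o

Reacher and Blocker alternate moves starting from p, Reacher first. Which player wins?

Blocker

Track states (vertex, player-to-move).
A0 = {(m,Reacher), (m,Blocker)}
A1: add {(k,Reacher), (l,Reacher), (n,Reacher)}.
A2 = A1; e.g. (j,Reacher) stays out. (p,Reacher) never enters ⇒ Blocker avoids the target.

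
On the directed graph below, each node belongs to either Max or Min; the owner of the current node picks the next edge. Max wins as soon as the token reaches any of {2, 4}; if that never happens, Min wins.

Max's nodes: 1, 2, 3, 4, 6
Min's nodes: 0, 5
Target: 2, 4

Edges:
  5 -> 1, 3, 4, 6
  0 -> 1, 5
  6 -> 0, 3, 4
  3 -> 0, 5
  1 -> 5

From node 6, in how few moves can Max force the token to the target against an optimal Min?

1

A0 = {2, 4}
A1: add {6} — 6 (Max) has 6→4.
A2 = A1; e.g. 0 (Min) can still go to 1. Fixed point.
6 enters the attractor at level 1, so Max can force the target in 1 move from there.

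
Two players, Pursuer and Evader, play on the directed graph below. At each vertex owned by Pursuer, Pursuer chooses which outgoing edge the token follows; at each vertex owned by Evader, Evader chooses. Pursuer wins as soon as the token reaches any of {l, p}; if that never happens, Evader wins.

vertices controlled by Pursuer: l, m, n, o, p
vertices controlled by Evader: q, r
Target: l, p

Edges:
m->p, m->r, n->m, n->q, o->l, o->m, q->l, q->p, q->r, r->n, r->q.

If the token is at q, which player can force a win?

Evader

A0 = {l, p}
A1: add {m, o} — m (Pursuer) has m→p; o (Pursuer) has o→l.
A2: add {n} — n (Pursuer) has n→m.
A3 = A2; e.g. q (Evader) can still go to r. Fixed point.
q never enters the attractor, so Evader can avoid the target forever.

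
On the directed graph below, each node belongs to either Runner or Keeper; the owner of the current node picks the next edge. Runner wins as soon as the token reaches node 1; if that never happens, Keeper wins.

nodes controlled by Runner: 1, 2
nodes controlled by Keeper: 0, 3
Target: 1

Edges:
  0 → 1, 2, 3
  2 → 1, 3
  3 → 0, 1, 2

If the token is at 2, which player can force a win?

Runner

A0 = {1}
A1: add {2} — 2 (Runner) has 2→1.
A2 = A1; e.g. 0 (Keeper) can still go to 3. Fixed point.
2 ∈ A1, so Runner can force the target.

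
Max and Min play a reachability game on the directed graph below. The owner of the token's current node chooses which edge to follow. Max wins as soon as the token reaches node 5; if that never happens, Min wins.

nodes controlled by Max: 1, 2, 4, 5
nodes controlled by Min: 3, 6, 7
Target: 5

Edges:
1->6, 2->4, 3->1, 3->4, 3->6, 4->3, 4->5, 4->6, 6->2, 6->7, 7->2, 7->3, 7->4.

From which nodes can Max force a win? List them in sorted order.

A0 = {5}
A1: add {4} — 4 (Max) has 4→5.
A2: add {2} — 2 (Max) has 2→4.
A3 = A2; e.g. 1 (Max) has no edge into A2. Fixed point.
Max's winning region = {2, 4, 5}.

2, 4, 5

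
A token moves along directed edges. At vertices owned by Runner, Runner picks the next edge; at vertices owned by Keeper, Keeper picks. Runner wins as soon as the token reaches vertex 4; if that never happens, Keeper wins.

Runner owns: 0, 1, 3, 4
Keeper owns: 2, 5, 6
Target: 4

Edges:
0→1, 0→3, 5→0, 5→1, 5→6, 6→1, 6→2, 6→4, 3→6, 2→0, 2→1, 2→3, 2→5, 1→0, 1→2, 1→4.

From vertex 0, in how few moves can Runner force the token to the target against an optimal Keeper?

A0 = {4}
A1: add {1} — 1 (Runner) has 1→4.
A2: add {0} — 0 (Runner) has 0→1.
A3 = A2; e.g. 2 (Keeper) can still go to 3. Fixed point.
0 enters the attractor at level 2, so Runner can force the target in 2 moves from there.

2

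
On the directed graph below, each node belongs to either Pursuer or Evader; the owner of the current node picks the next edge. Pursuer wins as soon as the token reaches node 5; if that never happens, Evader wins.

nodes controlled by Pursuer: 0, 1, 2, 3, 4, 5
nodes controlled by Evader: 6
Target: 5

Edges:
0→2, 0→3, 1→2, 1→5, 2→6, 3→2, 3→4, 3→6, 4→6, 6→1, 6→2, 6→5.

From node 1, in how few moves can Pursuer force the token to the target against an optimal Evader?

A0 = {5}
A1: add {1} — 1 (Pursuer) has 1→5.
A2 = A1; e.g. 0 (Pursuer) has no edge into A1. Fixed point.
1 enters the attractor at level 1, so Pursuer can force the target in 1 move from there.

1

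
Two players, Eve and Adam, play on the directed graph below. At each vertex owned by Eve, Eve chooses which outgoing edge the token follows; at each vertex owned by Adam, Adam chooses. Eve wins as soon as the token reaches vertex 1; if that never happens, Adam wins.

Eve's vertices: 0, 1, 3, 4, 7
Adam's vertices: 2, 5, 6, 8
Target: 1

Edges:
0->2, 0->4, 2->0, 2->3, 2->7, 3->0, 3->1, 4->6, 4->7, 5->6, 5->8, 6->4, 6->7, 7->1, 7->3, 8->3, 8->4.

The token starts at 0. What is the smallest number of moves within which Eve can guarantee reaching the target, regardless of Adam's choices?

A0 = {1}
A1: add {3, 7} — 3 (Eve) has 3→1; 7 (Eve) has 7→1.
A2: add {4} — 4 (Eve) has 4→7.
A3: add {0, 6, 8} — 0 (Eve) has 0→4; 6 (Adam): all of {4, 7} already in; 8 (Adam): all of {3, 4} already in.
0 enters the attractor at level 3, so Eve can force the target in 3 moves from there.

3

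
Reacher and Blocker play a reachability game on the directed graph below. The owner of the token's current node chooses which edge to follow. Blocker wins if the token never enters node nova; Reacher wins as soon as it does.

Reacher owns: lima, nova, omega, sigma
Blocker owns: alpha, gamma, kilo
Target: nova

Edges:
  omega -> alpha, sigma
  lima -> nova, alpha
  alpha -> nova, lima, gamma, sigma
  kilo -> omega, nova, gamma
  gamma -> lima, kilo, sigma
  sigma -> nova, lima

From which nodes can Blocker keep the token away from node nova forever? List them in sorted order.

alpha, gamma, kilo

A0 = {nova}
A1: add {lima, sigma} — lima (Reacher) has lima→nova; sigma (Reacher) has sigma→nova.
A2: add {omega} — omega (Reacher) has omega→sigma.
A3 = A2; e.g. alpha (Blocker) can still go to gamma. Fixed point.
Reacher's attractor = {lima, nova, omega, sigma}; Blocker avoids the target exactly from the complement.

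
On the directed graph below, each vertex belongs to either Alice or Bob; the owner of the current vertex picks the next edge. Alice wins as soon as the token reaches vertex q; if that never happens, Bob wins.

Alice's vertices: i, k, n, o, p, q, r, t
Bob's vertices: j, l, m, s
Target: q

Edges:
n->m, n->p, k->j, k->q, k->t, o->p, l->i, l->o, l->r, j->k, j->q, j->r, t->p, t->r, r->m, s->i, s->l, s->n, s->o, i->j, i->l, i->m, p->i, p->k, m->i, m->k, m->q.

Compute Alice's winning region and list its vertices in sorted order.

k, n, o, p, q, t

A0 = {q}
A1: add {k} — k (Alice) has k→q.
A2: add {p} — p (Alice) has p→k.
A3: add {n, o, t} — n (Alice) has n→p; o (Alice) has o→p; t (Alice) has t→p.
A4 = A3; e.g. i (Alice) has no edge into A3. Fixed point.
Alice's winning region = {k, n, o, p, q, t}.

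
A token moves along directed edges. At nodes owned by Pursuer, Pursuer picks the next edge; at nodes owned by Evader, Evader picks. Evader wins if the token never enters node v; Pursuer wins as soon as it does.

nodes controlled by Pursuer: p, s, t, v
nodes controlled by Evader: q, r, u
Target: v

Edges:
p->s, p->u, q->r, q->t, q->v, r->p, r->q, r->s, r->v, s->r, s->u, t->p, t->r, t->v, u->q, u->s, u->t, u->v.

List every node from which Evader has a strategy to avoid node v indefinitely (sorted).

p, q, r, s, u

A0 = {v}
A1: add {t} — t (Pursuer) has t→v.
A2 = A1; e.g. p (Pursuer) has no edge into A1. Fixed point.
Pursuer's attractor = {t, v}; Evader avoids the target exactly from the complement.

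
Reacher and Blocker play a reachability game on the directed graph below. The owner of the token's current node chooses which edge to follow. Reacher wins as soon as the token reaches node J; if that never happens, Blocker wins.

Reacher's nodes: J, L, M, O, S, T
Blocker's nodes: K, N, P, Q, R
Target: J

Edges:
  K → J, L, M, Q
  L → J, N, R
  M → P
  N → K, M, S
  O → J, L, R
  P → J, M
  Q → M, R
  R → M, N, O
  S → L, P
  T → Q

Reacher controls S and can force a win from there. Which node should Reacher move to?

L

A0 = {J}
A1: add {L, O} — L (Reacher) has L→J; O (Reacher) has O→J.
A2: add {S} — S (Reacher) has S→L.
A3 = A2; e.g. K (Blocker) can still go to M. Fixed point.
From S, successor L is in the attractor (rank 1); the other successor P is not.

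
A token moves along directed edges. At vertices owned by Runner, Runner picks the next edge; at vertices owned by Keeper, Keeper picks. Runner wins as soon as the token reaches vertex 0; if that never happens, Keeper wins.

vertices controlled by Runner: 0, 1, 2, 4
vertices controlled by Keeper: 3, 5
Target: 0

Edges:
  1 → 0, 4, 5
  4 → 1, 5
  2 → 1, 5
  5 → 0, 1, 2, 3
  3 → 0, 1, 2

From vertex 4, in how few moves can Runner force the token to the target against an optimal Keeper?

A0 = {0}
A1: add {1} — 1 (Runner) has 1→0.
A2: add {2, 4} — 2 (Runner) has 2→1; 4 (Runner) has 4→1.
4 enters the attractor at level 2, so Runner can force the target in 2 moves from there.

2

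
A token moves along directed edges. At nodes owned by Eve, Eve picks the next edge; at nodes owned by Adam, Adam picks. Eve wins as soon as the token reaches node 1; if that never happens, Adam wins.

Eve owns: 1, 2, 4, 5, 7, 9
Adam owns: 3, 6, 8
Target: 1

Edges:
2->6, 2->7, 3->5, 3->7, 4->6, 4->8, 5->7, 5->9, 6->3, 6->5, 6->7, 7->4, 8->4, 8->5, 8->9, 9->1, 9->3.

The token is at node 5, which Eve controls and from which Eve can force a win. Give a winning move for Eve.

9

A0 = {1}
A1: add {9} — 9 (Eve) has 9→1.
A2: add {5} — 5 (Eve) has 5→9.
A3 = A2; e.g. 2 (Eve) has no edge into A2. Fixed point.
From 5, successor 9 is in the attractor (rank 1); the other successor 7 is not.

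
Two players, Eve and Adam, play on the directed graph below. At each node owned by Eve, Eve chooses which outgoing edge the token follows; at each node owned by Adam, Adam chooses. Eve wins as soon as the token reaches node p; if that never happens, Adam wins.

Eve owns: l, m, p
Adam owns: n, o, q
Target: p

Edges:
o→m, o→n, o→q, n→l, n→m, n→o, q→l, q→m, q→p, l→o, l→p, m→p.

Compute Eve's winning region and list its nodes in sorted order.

A0 = {p}
A1: add {l, m} — l (Eve) has l→p; m (Eve) has m→p.
A2: add {q} — q (Adam): all of {l, m, p} already in.
A3 = A2; e.g. n (Adam) can still go to o. Fixed point.
Eve's winning region = {l, m, p, q}.

l, m, p, q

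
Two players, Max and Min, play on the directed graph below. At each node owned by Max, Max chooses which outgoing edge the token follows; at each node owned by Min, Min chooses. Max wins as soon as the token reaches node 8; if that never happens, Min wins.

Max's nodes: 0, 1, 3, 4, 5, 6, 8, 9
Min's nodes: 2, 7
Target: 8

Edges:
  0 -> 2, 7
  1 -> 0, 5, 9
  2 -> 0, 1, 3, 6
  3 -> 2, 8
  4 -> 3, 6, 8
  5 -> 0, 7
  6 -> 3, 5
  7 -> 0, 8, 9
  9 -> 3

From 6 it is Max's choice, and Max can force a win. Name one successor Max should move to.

3

A0 = {8}
A1: add {3, 4} — 3 (Max) has 3→8; 4 (Max) has 4→8.
A2: add {6, 9} — 6 (Max) has 6→3; 9 (Max) has 9→3.
A3: add {1} — 1 (Max) has 1→9.
A4 = A3; e.g. 0 (Max) has no edge into A3. Fixed point.
From 6, successor 3 is in the attractor (rank 1); the other successor 5 is not.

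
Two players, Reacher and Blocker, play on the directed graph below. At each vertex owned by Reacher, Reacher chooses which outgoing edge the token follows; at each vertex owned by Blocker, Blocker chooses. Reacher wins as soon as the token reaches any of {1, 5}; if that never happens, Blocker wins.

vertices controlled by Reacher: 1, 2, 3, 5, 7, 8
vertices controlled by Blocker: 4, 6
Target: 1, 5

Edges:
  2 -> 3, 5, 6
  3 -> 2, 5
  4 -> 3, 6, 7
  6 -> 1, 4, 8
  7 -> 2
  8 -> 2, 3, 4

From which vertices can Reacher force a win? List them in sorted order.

1, 2, 3, 5, 7, 8

A0 = {1, 5}
A1: add {2, 3} — 2 (Reacher) has 2→5; 3 (Reacher) has 3→5.
A2: add {7, 8} — 7 (Reacher) has 7→2; 8 (Reacher) has 8→2.
A3 = A2; e.g. 4 (Blocker) can still go to 6. Fixed point.
Reacher's winning region = {1, 2, 3, 5, 7, 8}.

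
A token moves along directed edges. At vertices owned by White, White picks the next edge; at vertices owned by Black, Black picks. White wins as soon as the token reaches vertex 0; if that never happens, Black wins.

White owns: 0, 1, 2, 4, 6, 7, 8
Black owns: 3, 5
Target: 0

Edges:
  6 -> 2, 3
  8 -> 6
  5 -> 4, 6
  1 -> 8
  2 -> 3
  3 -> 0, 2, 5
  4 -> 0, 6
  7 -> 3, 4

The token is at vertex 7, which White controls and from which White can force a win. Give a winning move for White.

A0 = {0}
A1: add {4} — 4 (White) has 4→0.
A2: add {7} — 7 (White) has 7→4.
A3 = A2; e.g. 1 (White) has no edge into A2. Fixed point.
From 7, successor 4 is in the attractor (rank 1); the other successor 3 is not.

4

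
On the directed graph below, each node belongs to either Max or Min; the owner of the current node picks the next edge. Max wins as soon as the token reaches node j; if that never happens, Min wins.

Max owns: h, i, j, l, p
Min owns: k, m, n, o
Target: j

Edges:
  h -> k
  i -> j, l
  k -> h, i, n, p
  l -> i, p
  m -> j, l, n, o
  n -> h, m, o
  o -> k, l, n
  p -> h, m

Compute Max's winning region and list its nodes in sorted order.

i, j, l

A0 = {j}
A1: add {i} — i (Max) has i→j.
A2: add {l} — l (Max) has l→i.
A3 = A2; e.g. h (Max) has no edge into A2. Fixed point.
Max's winning region = {i, j, l}.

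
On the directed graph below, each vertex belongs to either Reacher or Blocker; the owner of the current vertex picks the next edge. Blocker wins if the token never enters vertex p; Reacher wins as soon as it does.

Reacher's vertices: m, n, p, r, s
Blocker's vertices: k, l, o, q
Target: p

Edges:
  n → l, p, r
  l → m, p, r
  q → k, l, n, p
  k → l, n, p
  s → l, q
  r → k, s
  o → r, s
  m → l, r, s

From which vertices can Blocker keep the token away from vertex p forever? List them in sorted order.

k, l, m, o, q, r, s

A0 = {p}
A1: add {n} — n (Reacher) has n→p.
A2 = A1; e.g. k (Blocker) can still go to l. Fixed point.
Reacher's attractor = {n, p}; Blocker avoids the target exactly from the complement.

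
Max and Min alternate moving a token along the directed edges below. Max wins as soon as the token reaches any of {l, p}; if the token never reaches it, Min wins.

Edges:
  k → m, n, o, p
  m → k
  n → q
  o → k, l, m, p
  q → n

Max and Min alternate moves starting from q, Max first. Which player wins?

Min

Track states (vertex, player-to-move).
A0 = {(l,Max), (l,Min), (p,Max), (p,Min)}
A1: add {(k,Max), (o,Max)}.
A2: add {(m,Min)}.
A3 = A2; e.g. (k,Min) stays out. (q,Max) never enters ⇒ Min avoids the target.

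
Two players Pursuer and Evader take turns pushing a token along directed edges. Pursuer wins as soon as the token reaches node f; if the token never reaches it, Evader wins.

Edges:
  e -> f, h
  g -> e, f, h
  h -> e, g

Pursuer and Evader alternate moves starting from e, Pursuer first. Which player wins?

Track states (vertex, player-to-move).
A0 = {(f,Pursuer), (f,Evader)}
A1: add {(e,Pursuer), (g,Pursuer)}.
(e,Pursuer) ∈ A1 ⇒ Pursuer forces the target.

Pursuer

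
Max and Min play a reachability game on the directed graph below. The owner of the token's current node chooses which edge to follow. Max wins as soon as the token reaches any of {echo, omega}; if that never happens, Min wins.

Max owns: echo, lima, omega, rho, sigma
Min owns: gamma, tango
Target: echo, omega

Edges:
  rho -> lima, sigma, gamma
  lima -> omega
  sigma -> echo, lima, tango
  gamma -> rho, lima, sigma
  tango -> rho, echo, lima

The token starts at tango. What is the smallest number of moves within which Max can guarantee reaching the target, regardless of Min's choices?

3

A0 = {echo, omega}
A1: add {lima, sigma} — lima (Max) has lima→omega; sigma (Max) has sigma→echo.
A2: add {rho} — rho (Max) has rho→lima.
A3: add {gamma, tango} — gamma (Min): all of {rho, lima, sigma} already in; tango (Min): all of {rho, echo, lima} already in.
A3 = all vertices. Fixed point.
tango enters the attractor at level 3, so Max can force the target in 3 moves from there.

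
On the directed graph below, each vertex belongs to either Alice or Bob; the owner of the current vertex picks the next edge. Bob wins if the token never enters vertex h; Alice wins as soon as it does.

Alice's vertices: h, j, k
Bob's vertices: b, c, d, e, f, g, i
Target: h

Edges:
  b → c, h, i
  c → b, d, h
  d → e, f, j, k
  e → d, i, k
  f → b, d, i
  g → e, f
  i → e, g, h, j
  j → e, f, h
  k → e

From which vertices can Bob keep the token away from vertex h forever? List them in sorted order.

A0 = {h}
A1: add {j} — j (Alice) has j→h.
A2 = A1; e.g. b (Bob) can still go to c. Fixed point.
Alice's attractor = {h, j}; Bob avoids the target exactly from the complement.

b, c, d, e, f, g, i, k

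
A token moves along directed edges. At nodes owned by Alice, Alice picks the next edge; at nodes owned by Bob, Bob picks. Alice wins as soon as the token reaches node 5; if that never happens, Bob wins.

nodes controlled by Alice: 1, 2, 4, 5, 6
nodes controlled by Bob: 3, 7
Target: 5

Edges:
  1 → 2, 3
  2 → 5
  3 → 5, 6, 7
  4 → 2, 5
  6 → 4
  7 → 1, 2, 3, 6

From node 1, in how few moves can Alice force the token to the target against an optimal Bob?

2

A0 = {5}
A1: add {2, 4} — 2 (Alice) has 2→5; 4 (Alice) has 4→5.
A2: add {1, 6} — 1 (Alice) has 1→2; 6 (Alice) has 6→4.
A3 = A2; e.g. 3 (Bob) can still go to 7. Fixed point.
1 enters the attractor at level 2, so Alice can force the target in 2 moves from there.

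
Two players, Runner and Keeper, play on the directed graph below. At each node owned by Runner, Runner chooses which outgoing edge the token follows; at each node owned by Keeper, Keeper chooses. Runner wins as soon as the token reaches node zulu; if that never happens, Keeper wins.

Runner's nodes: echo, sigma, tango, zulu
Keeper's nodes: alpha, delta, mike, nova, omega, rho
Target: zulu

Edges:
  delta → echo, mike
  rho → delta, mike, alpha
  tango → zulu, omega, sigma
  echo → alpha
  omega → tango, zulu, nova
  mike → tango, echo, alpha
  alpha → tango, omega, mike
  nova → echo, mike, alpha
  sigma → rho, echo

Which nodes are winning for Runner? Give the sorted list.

A0 = {zulu}
A1: add {tango} — tango (Runner) has tango→zulu.
A2 = A1; e.g. delta (Keeper) can still go to echo. Fixed point.
Runner's winning region = {tango, zulu}.

tango, zulu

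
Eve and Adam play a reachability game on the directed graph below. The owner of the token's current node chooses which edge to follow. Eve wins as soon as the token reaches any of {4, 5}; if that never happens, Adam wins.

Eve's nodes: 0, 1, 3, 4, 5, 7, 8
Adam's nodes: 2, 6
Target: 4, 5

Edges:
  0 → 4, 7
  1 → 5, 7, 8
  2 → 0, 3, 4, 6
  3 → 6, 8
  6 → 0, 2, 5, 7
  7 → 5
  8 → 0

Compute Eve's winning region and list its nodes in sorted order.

0, 1, 3, 4, 5, 7, 8

A0 = {4, 5}
A1: add {0, 1, 7} — 0 (Eve) has 0→4; 1 (Eve) has 1→5; 7 (Eve) has 7→5.
A2: add {8} — 8 (Eve) has 8→0.
A3: add {3} — 3 (Eve) has 3→8.
A4 = A3; e.g. 2 (Adam) can still go to 6. Fixed point.
Eve's winning region = {0, 1, 3, 4, 5, 7, 8}.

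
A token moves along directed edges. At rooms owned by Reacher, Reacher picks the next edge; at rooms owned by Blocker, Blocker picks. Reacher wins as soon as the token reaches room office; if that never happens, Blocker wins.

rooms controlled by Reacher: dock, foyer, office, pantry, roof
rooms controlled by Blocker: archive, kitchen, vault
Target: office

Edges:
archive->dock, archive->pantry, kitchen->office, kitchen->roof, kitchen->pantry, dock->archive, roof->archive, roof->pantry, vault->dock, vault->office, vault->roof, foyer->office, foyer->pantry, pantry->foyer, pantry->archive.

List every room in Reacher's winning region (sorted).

A0 = {office}
A1: add {foyer} — foyer (Reacher) has foyer→office.
A2: add {pantry} — pantry (Reacher) has pantry→foyer.
A3: add {roof} — roof (Reacher) has roof→pantry.
A4: add {kitchen} — kitchen (Blocker): all of {office, roof, pantry} already in.
A5 = A4; e.g. vault (Blocker) can still go to dock. Fixed point.
Reacher's winning region = {foyer, kitchen, office, pantry, roof}.

foyer, kitchen, office, pantry, roof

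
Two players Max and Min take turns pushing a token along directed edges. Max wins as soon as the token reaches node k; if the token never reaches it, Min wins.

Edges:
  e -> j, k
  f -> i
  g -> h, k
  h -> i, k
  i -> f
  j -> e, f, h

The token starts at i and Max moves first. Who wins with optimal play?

Track states (vertex, player-to-move).
A0 = {(k,Max), (k,Min)}
A1: add {(e,Max), (g,Max), (h,Max)}.
A2: add {(g,Min)}.
A3 = A2; e.g. (e,Min) stays out. (i,Max) never enters ⇒ Min avoids the target.

Min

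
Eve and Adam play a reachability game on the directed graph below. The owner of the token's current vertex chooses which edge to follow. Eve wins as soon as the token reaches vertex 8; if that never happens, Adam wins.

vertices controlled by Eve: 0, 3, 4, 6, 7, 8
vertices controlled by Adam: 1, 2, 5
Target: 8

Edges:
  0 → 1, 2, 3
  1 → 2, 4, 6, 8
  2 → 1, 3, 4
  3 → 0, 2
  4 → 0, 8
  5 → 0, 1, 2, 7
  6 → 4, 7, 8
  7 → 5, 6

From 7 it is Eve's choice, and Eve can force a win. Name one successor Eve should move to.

A0 = {8}
A1: add {4, 6} — 4 (Eve) has 4→8; 6 (Eve) has 6→8.
A2: add {7} — 7 (Eve) has 7→6.
A3 = A2; e.g. 0 (Eve) has no edge into A2. Fixed point.
From 7, successor 6 is in the attractor (rank 1); the other successor 5 is not.

6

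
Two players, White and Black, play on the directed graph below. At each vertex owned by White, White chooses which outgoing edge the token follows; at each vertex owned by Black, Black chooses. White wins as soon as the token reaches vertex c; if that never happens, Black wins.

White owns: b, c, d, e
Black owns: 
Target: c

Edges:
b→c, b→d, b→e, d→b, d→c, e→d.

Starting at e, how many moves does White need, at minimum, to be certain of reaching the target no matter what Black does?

2

A0 = {c}
A1: add {b, d} — b (White) has b→c; d (White) has d→c.
A2: add {e} — e (White) has e→d.
A2 = all vertices. Fixed point.
e enters the attractor at level 2, so White can force the target in 2 moves from there.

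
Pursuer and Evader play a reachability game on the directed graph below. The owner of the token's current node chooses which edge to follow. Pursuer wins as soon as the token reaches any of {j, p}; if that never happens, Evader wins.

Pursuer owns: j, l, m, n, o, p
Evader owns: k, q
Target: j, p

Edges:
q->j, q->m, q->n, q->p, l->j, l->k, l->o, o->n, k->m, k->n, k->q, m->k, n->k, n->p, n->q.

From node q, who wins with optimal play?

A0 = {j, p}
A1: add {l, n} — l (Pursuer) has l→j; n (Pursuer) has n→p.
A2: add {o} — o (Pursuer) has o→n.
A3 = A2; e.g. k (Evader) can still go to m. Fixed point.
q never enters the attractor, so Evader can avoid the target forever.

Evader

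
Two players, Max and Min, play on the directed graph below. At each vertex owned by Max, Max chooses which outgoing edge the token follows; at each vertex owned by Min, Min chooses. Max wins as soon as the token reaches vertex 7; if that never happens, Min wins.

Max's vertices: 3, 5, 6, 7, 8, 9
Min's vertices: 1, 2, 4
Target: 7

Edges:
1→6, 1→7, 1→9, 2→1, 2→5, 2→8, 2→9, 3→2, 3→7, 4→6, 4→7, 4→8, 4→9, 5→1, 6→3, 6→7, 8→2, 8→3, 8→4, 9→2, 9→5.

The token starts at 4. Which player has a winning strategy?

Min

A0 = {7}
A1: add {3, 6} — 3 (Max) has 3→7; 6 (Max) has 6→7.
A2: add {8} — 8 (Max) has 8→3.
A3 = A2; e.g. 1 (Min) can still go to 9. Fixed point.
4 never enters the attractor, so Min can avoid the target forever.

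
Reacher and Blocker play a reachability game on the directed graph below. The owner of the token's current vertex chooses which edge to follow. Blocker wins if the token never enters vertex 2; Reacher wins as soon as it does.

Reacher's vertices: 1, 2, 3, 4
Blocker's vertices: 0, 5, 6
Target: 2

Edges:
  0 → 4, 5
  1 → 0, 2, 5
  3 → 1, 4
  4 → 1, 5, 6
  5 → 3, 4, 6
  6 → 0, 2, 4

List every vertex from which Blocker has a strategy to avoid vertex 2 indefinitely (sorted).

0, 5, 6

A0 = {2}
A1: add {1} — 1 (Reacher) has 1→2.
A2: add {3, 4} — 3 (Reacher) has 3→1; 4 (Reacher) has 4→1.
A3 = A2; e.g. 0 (Blocker) can still go to 5. Fixed point.
Reacher's attractor = {1, 2, 3, 4}; Blocker avoids the target exactly from the complement.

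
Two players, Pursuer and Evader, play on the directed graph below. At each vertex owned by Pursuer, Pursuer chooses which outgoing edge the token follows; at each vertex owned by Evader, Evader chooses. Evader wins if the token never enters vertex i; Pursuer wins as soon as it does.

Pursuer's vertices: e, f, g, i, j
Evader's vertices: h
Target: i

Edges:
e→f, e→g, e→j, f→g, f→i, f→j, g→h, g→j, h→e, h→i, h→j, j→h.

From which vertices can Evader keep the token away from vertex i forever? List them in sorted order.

A0 = {i}
A1: add {f} — f (Pursuer) has f→i.
A2: add {e} — e (Pursuer) has e→f.
A3 = A2; e.g. g (Pursuer) has no edge into A2. Fixed point.
Pursuer's attractor = {e, f, i}; Evader avoids the target exactly from the complement.

g, h, j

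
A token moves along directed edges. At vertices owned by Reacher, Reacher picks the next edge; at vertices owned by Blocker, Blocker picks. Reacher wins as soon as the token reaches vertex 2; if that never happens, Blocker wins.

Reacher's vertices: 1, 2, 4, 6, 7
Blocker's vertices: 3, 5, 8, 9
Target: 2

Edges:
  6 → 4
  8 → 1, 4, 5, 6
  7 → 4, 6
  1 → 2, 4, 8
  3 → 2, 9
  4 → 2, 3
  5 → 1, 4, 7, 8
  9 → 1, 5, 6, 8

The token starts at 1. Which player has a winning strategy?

Reacher

A0 = {2}
A1: add {1, 4} — 1 (Reacher) has 1→2; 4 (Reacher) has 4→2.
1 ∈ A1, so Reacher can force the target.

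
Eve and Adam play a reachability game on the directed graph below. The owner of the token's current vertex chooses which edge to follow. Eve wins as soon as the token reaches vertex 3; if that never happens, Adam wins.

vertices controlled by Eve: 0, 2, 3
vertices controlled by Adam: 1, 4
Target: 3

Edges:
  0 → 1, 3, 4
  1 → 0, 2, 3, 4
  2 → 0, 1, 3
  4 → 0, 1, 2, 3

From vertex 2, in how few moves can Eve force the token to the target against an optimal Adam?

1

A0 = {3}
A1: add {0, 2} — 0 (Eve) has 0→3; 2 (Eve) has 2→3.
A2 = A1; e.g. 1 (Adam) can still go to 4. Fixed point.
2 enters the attractor at level 1, so Eve can force the target in 1 move from there.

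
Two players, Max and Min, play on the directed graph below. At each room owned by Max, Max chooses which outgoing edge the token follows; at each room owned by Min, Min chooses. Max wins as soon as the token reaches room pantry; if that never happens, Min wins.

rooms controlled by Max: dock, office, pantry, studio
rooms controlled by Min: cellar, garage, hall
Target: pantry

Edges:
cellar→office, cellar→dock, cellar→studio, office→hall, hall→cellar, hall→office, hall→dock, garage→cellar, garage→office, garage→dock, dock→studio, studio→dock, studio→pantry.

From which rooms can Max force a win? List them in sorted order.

dock, pantry, studio

A0 = {pantry}
A1: add {studio} — studio (Max) has studio→pantry.
A2: add {dock} — dock (Max) has dock→studio.
A3 = A2; e.g. cellar (Min) can still go to office. Fixed point.
Max's winning region = {dock, pantry, studio}.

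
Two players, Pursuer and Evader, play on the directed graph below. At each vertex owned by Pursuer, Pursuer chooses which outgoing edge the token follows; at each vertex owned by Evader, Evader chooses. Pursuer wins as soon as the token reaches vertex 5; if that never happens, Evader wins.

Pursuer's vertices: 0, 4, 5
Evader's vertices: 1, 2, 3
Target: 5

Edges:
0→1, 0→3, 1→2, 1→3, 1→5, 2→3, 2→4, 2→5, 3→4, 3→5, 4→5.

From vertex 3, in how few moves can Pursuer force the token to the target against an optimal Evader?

A0 = {5}
A1: add {4} — 4 (Pursuer) has 4→5.
A2: add {3} — 3 (Evader): all of {4, 5} already in.
3 enters the attractor at level 2, so Pursuer can force the target in 2 moves from there.

2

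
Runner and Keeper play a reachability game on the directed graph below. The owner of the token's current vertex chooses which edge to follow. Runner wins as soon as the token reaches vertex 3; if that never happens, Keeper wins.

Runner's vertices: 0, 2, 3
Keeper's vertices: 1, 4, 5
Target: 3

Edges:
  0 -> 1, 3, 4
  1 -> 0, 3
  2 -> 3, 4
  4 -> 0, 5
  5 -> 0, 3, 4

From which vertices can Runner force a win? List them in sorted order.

0, 1, 2, 3

A0 = {3}
A1: add {0, 2} — 0 (Runner) has 0→3; 2 (Runner) has 2→3.
A2: add {1} — 1 (Keeper): all of {0, 3} already in.
A3 = A2; e.g. 4 (Keeper) can still go to 5. Fixed point.
Runner's winning region = {0, 1, 2, 3}.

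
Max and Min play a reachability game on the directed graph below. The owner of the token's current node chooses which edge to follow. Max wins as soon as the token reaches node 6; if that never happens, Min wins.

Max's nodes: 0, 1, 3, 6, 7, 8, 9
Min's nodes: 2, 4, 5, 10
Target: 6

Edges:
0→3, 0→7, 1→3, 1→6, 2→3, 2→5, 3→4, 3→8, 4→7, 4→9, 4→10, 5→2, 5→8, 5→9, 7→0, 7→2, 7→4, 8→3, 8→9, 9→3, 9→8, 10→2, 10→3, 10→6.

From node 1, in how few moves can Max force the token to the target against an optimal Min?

1

A0 = {6}
A1: add {1} — 1 (Max) has 1→6.
A2 = A1; e.g. 0 (Max) has no edge into A1. Fixed point.
1 enters the attractor at level 1, so Max can force the target in 1 move from there.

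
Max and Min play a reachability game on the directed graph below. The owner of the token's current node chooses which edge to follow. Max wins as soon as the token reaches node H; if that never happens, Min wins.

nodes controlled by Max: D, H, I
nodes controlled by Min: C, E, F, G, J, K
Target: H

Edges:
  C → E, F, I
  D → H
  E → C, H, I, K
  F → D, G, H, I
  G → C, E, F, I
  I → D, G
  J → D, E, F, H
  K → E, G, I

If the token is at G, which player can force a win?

A0 = {H}
A1: add {D} — D (Max) has D→H.
A2: add {I} — I (Max) has I→D.
A3 = A2; e.g. C (Min) can still go to E. Fixed point.
G never enters the attractor, so Min can avoid the target forever.

Min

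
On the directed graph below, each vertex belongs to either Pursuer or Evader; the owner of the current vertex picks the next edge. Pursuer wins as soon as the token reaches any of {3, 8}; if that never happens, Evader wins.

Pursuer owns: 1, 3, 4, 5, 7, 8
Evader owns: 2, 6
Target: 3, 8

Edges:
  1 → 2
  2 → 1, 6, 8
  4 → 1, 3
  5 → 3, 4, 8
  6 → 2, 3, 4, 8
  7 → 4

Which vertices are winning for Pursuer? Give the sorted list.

A0 = {3, 8}
A1: add {4, 5} — 4 (Pursuer) has 4→3; 5 (Pursuer) has 5→3.
A2: add {7} — 7 (Pursuer) has 7→4.
A3 = A2; e.g. 1 (Pursuer) has no edge into A2. Fixed point.
Pursuer's winning region = {3, 4, 5, 7, 8}.

3, 4, 5, 7, 8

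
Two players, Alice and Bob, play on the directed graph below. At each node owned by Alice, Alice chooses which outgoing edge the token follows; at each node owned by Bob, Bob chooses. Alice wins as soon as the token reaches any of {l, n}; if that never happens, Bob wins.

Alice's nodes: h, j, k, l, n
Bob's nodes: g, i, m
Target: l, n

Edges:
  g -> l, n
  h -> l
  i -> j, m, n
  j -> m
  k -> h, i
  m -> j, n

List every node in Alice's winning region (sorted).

g, h, k, l, n

A0 = {l, n}
A1: add {g, h} — g (Bob): all of {l, n} already in; h (Alice) has h→l.
A2: add {k} — k (Alice) has k→h.
A3 = A2; e.g. i (Bob) can still go to j. Fixed point.
Alice's winning region = {g, h, k, l, n}.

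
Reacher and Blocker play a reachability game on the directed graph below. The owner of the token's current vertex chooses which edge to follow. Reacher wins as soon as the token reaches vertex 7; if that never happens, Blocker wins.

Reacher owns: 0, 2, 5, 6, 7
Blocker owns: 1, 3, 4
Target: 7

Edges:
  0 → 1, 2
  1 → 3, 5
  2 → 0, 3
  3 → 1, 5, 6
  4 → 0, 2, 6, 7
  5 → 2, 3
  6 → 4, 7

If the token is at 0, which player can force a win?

A0 = {7}
A1: add {6} — 6 (Reacher) has 6→7.
A2 = A1; e.g. 0 (Reacher) has no edge into A1. Fixed point.
0 never enters the attractor, so Blocker can avoid the target forever.

Blocker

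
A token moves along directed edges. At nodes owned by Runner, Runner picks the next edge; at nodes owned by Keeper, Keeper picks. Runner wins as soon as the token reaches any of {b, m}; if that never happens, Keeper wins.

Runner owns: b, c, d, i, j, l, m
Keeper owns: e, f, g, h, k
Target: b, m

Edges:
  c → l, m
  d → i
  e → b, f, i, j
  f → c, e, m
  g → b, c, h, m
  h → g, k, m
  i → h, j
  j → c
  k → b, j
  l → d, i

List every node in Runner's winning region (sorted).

A0 = {b, m}
A1: add {c} — c (Runner) has c→m.
A2: add {j} — j (Runner) has j→c.
A3: add {i, k} — i (Runner) has i→j; k (Keeper): all of {b, j} already in.
A4: add {d, l} — d (Runner) has d→i; l (Runner) has l→i.
A5 = A4; e.g. e (Keeper) can still go to f. Fixed point.
Runner's winning region = {b, c, d, i, j, k, l, m}.

b, c, d, i, j, k, l, m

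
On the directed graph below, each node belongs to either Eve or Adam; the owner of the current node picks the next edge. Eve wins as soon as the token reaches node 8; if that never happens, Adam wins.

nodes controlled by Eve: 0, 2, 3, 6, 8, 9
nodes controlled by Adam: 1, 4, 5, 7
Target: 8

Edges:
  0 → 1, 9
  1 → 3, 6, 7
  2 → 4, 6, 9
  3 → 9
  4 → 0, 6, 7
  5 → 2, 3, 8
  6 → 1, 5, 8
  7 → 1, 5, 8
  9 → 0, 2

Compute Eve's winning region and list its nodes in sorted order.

A0 = {8}
A1: add {6} — 6 (Eve) has 6→8.
A2: add {2} — 2 (Eve) has 2→6.
A3: add {9} — 9 (Eve) has 9→2.
A4: add {0, 3} — 0 (Eve) has 0→9; 3 (Eve) has 3→9.
A5: add {5} — 5 (Adam): all of {2, 3, 8} already in.
A6 = A5; e.g. 1 (Adam) can still go to 7. Fixed point.
Eve's winning region = {0, 2, 3, 5, 6, 8, 9}.

0, 2, 3, 5, 6, 8, 9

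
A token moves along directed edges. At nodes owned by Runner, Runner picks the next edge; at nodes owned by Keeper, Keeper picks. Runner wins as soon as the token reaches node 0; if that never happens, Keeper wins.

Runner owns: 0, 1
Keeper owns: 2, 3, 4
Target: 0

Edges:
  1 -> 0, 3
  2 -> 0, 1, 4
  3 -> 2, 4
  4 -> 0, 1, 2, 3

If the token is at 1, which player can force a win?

A0 = {0}
A1: add {1} — 1 (Runner) has 1→0.
A2 = A1; e.g. 2 (Keeper) can still go to 4. Fixed point.
1 ∈ A1, so Runner can force the target.

Runner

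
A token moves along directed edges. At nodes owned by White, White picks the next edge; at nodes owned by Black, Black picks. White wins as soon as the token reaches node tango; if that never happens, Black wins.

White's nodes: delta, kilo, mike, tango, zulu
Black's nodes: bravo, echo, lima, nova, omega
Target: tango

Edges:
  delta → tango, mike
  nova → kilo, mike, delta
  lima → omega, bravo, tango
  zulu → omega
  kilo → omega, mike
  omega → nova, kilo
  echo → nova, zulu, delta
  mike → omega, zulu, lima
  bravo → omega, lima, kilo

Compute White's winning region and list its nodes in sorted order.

A0 = {tango}
A1: add {delta} — delta (White) has delta→tango.
A2 = A1; e.g. omega (Black) can still go to nova. Fixed point.
White's winning region = {delta, tango}.

delta, tango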